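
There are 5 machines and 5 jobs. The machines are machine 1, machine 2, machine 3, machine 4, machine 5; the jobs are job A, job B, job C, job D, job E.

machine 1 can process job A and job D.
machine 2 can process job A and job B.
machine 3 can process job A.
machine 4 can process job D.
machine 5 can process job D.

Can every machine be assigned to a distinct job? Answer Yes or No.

The set {machine 1, machine 3, machine 4, machine 5} has only 2 neighbours ({job A, job D}), so by Hall's theorem at most 3 of the 5 machines can be matched.
Hence no matching covers every machine.

No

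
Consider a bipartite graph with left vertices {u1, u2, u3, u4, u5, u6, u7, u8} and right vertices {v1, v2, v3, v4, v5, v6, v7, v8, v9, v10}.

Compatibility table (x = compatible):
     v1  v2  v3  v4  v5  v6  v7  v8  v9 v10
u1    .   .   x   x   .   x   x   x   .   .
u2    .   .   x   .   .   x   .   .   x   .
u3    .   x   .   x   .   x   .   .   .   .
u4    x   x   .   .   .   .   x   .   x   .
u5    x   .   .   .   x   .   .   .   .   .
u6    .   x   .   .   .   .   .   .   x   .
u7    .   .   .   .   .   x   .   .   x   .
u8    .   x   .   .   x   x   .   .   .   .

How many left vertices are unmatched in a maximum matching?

For example, pair u1–v8, u2–v3, u3–v4, u4–v7, u5–v1, u6–v9, u7–v6, u8–v2.
All 8 left vertices are matched, so no larger matching exists.
That matches 8 of the 8, leaving 0 unmatched; no matching can do better.

0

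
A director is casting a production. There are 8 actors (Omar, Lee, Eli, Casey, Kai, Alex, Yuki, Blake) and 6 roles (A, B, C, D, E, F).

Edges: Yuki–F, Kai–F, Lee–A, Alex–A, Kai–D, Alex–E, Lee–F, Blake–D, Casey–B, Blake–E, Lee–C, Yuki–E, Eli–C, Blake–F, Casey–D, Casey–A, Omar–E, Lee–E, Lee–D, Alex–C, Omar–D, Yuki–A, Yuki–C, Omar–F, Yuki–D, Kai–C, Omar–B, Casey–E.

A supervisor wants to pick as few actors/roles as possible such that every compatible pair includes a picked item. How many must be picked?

{A, B, C, D, E, F} is a vertex cover of size 6: every edge has an endpoint in this set.
No smaller cover exists because Omar–B, Lee–A, Eli–C, Casey–D, Kai–F, Alex–E is a matching of size 6, and a cover must include an endpoint of each of these disjoint edges (König's theorem).

6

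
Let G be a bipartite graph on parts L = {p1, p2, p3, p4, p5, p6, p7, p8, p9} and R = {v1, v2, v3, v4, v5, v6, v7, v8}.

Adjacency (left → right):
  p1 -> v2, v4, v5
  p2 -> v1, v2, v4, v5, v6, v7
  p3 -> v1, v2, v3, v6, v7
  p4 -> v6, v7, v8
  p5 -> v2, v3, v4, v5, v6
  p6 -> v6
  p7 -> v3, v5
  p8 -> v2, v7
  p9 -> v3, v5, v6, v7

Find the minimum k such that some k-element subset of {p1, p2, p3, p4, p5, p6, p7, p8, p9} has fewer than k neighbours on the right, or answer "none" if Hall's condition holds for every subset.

Take S = {p1, p2, p3, p5, p6, p7, p8, p9}. Its neighbourhood is {v1, v2, v3, v4, v5, v6, v7}, so |N(S)| = 7 < |S| = 8.
Every subset of size less than 8 has at least as many neighbours as members, so 8 is the minimum.

8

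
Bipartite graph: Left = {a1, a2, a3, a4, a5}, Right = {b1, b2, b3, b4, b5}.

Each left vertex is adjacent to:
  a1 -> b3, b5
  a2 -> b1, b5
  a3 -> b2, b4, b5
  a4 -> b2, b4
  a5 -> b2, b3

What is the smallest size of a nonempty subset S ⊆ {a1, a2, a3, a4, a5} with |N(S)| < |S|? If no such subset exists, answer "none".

A matching saturating every left vertex exists, for instance a1→b5, a2→b1, a3→b4, a4→b2, a5→b3.
By Hall's marriage theorem, this means |N(S)| ≥ |S| for every subset S, so no violating subset exists.

none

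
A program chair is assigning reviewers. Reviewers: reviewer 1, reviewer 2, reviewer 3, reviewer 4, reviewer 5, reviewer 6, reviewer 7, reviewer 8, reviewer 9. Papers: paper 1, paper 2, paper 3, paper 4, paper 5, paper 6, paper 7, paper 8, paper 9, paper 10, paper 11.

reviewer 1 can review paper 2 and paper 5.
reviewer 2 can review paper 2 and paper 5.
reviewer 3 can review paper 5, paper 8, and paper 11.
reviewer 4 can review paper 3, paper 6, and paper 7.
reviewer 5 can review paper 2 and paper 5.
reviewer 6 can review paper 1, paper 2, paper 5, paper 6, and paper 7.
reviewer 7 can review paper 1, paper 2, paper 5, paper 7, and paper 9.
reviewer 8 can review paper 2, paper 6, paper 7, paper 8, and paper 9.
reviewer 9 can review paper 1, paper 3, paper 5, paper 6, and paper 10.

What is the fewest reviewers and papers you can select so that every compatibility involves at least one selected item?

{reviewer 3, reviewer 4, reviewer 6, reviewer 7, reviewer 8, reviewer 9, paper 2, paper 5} is a vertex cover of size 8: every edge has an endpoint in this set.
No smaller cover exists because reviewer 1–paper 5, reviewer 2–paper 2, reviewer 3–paper 11, reviewer 4–paper 7, reviewer 6–paper 1, reviewer 7–paper 9, reviewer 8–paper 8, reviewer 9–paper 6 is a matching of size 8, and a cover must include an endpoint of each of these disjoint edges (König's theorem).

8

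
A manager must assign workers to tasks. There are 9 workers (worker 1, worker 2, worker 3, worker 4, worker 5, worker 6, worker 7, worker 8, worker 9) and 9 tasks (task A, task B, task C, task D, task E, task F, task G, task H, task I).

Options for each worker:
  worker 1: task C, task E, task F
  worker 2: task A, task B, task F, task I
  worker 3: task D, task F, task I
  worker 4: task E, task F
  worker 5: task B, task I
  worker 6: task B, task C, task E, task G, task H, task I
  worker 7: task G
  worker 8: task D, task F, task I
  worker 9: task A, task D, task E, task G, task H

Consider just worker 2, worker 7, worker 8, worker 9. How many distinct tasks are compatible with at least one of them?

8

The union of neighbours of {worker 2, worker 7, worker 8, worker 9} is {task A, task B, task D, task E, task F, task G, task H, task I}, which has 8 elements.
Since |N(S)| = 8 ≥ |S| = 4, Hall's condition holds for this subset.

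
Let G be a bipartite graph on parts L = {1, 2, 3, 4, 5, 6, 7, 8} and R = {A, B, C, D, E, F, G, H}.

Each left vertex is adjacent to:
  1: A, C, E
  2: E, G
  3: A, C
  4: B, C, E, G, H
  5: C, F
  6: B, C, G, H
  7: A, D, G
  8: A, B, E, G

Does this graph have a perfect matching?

Yes

A valid assignment of size 8: 1→E, 2→G, 3→A, 4→H, 5→F, 6→C, 7→D, 8→B.
Every left vertex is matched, so this is a perfect matching.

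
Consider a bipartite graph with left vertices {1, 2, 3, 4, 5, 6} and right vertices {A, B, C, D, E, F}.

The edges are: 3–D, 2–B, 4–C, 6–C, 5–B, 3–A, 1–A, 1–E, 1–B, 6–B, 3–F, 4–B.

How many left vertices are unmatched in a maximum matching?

One maximum matching: 1→E, 2→B, 3→F, 4→C.
The set {2, 4, 5, 6} has only 2 neighbours ({B, C}), so by Hall's theorem at most 4 of the 6 left vertices can be matched.
That matches 4 of the 6, leaving 2 unmatched; no matching can do better.

2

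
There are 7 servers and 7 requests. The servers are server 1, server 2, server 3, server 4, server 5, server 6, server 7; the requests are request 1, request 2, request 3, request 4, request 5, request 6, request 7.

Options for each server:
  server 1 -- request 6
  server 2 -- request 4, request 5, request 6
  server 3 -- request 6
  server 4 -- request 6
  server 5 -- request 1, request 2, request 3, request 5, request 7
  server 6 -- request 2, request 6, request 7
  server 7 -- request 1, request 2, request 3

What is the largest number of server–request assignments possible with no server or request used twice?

5

For example, pair server 1–request 6, server 2–request 5, server 5–request 2, server 6–request 7, server 7–request 3.
The set {server 1, server 3, server 4} has only 1 neighbour ({request 6}), so by Hall's theorem at most 5 of the 7 servers can be matched.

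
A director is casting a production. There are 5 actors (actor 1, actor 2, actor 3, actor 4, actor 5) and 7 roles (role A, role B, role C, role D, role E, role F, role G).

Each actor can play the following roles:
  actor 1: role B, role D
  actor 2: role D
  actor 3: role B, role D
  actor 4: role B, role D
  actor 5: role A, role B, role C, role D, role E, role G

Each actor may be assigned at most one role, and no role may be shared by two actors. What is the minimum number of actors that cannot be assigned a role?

2

One maximum matching: actor 1-role B, actor 2-role D, actor 5-role G.
The set {actor 1, actor 2, actor 3, actor 4} has only 2 neighbours ({role B, role D}), so by Hall's theorem at most 3 of the 5 actors can be matched.
That matches 3 of the 5, leaving 2 unmatched; no matching can do better.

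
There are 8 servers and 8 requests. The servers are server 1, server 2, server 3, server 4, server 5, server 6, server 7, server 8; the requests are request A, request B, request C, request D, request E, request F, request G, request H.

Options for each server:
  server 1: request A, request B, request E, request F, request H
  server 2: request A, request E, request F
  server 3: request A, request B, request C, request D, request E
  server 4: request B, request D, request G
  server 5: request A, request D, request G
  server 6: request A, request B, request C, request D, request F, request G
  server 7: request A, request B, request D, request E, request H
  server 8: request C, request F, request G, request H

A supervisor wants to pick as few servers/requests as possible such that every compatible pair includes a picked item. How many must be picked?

{server 1, server 2, server 3, server 4, server 5, server 6, server 7, server 8} is a vertex cover of size 8: every edge has an endpoint in this set.
No smaller cover exists because server 1–request B, server 2–request E, server 3–request C, server 4–request D, server 5–request A, server 6–request G, server 7–request H, server 8–request F is a matching of size 8, and a cover must include an endpoint of each of these disjoint edges (König's theorem).

8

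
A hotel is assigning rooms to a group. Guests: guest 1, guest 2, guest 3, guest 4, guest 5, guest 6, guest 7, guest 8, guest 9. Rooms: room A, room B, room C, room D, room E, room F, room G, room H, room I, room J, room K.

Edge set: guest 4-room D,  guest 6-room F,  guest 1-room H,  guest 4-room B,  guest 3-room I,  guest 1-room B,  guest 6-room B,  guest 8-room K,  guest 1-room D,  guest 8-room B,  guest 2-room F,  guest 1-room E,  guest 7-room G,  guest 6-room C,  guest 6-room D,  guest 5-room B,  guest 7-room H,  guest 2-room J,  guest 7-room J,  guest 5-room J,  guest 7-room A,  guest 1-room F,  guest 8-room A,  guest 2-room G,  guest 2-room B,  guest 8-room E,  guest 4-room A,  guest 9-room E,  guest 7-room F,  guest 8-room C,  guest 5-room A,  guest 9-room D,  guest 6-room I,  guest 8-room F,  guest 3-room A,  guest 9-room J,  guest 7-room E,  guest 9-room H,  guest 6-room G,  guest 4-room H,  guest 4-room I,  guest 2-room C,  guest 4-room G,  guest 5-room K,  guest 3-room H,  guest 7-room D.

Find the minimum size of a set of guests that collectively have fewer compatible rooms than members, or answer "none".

none

A matching saturating every guest exists, for instance guest 1→room E, guest 2→room C, guest 3→room H, guest 4→room I, guest 5→room K, guest 6→room F, guest 7→room D, guest 8→room A, guest 9→room J.
By Hall's marriage theorem, this means |N(S)| ≥ |S| for every subset S, so no violating subset exists.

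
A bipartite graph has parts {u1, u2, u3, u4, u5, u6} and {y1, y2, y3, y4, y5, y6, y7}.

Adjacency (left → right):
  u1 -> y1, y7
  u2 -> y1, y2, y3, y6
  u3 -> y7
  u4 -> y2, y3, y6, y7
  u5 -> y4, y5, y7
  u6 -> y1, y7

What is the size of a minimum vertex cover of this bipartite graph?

{u2, u4, u5, y1, y7} is a vertex cover of size 5: every edge has an endpoint in this set.
No smaller cover exists because u1–y1, u2–y2, u3–y7, u4–y3, u5–y4 is a matching of size 5, and a cover must include an endpoint of each of these disjoint edges (König's theorem).

5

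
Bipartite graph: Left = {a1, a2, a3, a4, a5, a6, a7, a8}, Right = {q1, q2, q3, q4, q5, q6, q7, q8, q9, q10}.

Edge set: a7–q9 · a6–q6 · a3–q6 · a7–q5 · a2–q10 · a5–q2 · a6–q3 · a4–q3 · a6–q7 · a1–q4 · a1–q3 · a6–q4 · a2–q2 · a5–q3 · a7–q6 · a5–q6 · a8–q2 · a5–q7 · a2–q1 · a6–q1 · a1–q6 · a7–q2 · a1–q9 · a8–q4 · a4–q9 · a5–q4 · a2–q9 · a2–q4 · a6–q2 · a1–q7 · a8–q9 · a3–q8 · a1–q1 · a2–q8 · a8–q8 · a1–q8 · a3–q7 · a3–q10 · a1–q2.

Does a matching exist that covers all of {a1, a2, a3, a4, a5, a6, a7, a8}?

Yes

One maximum matching: a1–q9, a2–q4, a3–q7, a4–q3, a5–q6, a6–q1, a7–q2, a8–q8.
All 8 left vertices are covered.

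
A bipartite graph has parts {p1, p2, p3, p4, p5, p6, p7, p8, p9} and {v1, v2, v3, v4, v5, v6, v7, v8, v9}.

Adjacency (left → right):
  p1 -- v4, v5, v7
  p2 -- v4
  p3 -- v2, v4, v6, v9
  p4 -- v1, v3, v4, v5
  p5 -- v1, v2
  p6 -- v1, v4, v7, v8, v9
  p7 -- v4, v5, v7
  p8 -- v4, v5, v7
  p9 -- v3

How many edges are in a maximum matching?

One maximum matching: p1–v5, p2–v4, p3–v6, p4–v1, p5–v2, p6–v8, p7–v7, p9–v3.
The set {p1, p2, p7, p8} has only 3 neighbours ({v4, v5, v7}), so by Hall's theorem at most 8 of the 9 left vertices can be matched.

8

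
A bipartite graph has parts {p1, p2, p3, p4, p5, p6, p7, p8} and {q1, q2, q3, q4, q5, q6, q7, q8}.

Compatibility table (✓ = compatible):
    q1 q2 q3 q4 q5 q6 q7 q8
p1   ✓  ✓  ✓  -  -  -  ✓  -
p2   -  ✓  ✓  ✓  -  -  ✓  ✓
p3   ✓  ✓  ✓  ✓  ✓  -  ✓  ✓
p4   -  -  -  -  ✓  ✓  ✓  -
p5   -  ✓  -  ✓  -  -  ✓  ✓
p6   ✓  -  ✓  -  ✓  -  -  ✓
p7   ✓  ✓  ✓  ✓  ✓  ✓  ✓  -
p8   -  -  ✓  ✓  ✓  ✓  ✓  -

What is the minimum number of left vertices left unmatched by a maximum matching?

0

A valid assignment of size 8: p1-q3, p2-q4, p3-q8, p4-q7, p5-q2, p6-q5, p7-q1, p8-q6.
All 8 left vertices are matched, so no larger matching exists.
That matches 8 of the 8, leaving 0 unmatched; no matching can do better.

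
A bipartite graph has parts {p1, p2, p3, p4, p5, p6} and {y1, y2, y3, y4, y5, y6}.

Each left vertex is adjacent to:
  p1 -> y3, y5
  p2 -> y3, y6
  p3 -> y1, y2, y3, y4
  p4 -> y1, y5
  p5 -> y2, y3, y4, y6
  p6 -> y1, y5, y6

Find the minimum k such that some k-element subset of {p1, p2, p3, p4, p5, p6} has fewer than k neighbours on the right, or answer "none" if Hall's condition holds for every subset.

A matching saturating every left vertex exists, for instance p1→y3, p2→y6, p3→y4, p4→y5, p5→y2, p6→y1.
By Hall's marriage theorem, this means |N(S)| ≥ |S| for every subset S, so no violating subset exists.

none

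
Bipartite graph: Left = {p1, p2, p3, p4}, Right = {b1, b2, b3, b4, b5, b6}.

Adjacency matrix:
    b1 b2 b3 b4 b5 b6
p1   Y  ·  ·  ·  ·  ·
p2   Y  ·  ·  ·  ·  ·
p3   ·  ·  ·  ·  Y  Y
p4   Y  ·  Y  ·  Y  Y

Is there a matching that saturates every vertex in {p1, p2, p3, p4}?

The set {p1, p2} has only 1 neighbour ({b1}), so by Hall's theorem at most 3 of the 4 left vertices can be matched.
Hence no matching covers every left vertex.

No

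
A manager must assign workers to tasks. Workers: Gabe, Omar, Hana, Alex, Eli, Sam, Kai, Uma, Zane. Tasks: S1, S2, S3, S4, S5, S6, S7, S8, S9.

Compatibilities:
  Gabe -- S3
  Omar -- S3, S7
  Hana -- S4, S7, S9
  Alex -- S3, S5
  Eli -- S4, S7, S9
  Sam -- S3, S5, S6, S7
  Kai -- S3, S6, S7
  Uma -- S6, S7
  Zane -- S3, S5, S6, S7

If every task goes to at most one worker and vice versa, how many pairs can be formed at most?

6

For example, pair Gabe–S3, Omar–S7, Hana–S9, Alex–S5, Eli–S4, Sam–S6.
The set {Gabe, Omar, Alex, Sam, Kai, Uma, Zane} has only 4 neighbours ({S3, S5, S6, S7}), so by Hall's theorem at most 6 of the 9 workers can be matched.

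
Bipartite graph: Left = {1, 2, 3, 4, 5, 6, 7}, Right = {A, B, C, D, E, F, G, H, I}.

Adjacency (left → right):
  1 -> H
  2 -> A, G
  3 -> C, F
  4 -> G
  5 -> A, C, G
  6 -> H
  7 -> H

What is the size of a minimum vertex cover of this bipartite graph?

5

The 5 edges 1–H, 2–A, 3–F, 4–G, 5–C form a matching, so any vertex cover needs at least 5 vertices (one per matched edge).
Conversely {2, 3, 4, 5, H} meets every edge and has exactly 5 vertices, so 5 is optimal.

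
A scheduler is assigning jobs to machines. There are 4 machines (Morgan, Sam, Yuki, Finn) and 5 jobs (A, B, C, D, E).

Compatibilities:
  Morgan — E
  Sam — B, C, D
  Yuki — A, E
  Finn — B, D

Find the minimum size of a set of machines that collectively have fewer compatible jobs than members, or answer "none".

none

A matching saturating every machine exists, for instance Morgan→E, Sam→C, Yuki→A, Finn→B.
By Hall's marriage theorem, this means |N(S)| ≥ |S| for every subset S, so no violating subset exists.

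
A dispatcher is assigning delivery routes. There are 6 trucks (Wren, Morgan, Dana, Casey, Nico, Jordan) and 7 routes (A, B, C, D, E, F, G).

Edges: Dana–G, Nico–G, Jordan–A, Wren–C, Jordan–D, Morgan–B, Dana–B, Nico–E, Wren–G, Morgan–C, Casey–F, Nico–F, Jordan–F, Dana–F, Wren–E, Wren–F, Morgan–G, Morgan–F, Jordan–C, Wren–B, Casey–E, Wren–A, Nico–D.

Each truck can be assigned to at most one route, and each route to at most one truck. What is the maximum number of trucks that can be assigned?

For example, pair Wren–A, Morgan–B, Dana–G, Casey–E, Nico–D, Jordan–F.
This saturates every truck, so 6 is the maximum.

6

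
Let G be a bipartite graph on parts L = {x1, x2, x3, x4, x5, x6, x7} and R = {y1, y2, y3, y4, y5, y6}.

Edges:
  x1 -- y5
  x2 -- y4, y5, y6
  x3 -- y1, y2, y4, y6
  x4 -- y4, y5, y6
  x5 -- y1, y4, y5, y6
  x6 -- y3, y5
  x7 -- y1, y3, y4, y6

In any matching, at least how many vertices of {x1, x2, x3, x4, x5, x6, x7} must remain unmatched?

1

One maximum matching: x1-y5, x2-y6, x3-y2, x4-y4, x5-y1, x6-y3.
The set {x1, x2, x4, x5, x6, x7} has only 5 neighbours ({y1, y3, y4, y5, y6}), so by Hall's theorem at most 6 of the 7 left vertices can be matched.
That matches 6 of the 7, leaving 1 unmatched; no matching can do better.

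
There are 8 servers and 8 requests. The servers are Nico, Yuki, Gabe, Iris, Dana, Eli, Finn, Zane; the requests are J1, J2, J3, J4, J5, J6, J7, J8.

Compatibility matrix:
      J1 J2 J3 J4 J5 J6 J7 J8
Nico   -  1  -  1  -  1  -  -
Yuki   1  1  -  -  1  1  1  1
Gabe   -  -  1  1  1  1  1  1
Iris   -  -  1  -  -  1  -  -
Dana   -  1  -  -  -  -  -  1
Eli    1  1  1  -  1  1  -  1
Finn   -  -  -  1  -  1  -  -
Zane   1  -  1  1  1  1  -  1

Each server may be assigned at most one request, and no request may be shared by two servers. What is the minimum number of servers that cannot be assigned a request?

0

A valid assignment of size 8: Nico-J2, Yuki-J7, Gabe-J5, Iris-J3, Dana-J8, Eli-J1, Finn-J4, Zane-J6.
All 8 servers are matched, so no larger matching exists.
That matches 8 of the 8, leaving 0 unmatched; no matching can do better.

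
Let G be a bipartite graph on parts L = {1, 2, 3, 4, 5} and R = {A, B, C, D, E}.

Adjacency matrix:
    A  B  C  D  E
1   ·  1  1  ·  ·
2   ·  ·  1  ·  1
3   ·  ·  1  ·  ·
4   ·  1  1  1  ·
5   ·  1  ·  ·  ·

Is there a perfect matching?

No

The set {1, 3, 5} has only 2 neighbours ({B, C}), so by Hall's theorem at most 4 of the 5 left vertices can be matched.
Hence no matching covers every left vertex.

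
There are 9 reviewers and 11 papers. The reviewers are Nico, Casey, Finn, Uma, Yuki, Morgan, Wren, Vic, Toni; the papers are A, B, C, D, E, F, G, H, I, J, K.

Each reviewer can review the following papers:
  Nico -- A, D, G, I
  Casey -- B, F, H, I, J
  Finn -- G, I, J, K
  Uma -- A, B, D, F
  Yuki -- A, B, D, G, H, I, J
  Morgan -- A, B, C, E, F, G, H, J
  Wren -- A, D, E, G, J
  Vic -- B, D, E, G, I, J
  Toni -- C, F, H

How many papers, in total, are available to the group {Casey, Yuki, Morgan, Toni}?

The union of neighbours of {Casey, Yuki, Morgan, Toni} is {A, B, C, D, E, F, G, H, I, J}, which has 10 elements.
Since |N(S)| = 10 ≥ |S| = 4, Hall's condition holds for this subset.

10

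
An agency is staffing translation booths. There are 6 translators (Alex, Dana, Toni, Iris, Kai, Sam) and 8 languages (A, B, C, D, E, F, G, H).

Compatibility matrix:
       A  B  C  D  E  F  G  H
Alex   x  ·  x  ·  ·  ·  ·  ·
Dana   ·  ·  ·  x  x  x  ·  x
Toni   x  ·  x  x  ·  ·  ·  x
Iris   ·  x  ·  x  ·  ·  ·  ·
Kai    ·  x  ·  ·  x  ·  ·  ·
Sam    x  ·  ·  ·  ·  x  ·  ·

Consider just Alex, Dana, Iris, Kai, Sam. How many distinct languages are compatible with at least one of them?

The union of neighbours of {Alex, Dana, Iris, Kai, Sam} is {A, B, C, D, E, F, H}, which has 7 elements.
Since |N(S)| = 7 ≥ |S| = 5, Hall's condition holds for this subset.

7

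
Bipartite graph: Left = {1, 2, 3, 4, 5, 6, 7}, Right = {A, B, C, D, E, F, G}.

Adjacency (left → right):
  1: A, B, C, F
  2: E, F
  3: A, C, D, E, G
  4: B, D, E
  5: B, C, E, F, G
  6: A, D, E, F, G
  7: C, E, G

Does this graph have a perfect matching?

For example, pair 1→C, 2→F, 3→D, 4→B, 5→G, 6→A, 7→E.
Every left vertex is matched, so this is a perfect matching.

Yes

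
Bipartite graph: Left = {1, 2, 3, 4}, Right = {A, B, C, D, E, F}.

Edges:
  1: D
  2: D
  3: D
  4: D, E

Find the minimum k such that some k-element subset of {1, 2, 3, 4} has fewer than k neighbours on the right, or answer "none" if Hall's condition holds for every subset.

Take S = {1, 2}. Its neighbourhood is {D}, so |N(S)| = 1 < |S| = 2.
No single vertex violates Hall's condition since each has at least one neighbour, so 2 is the minimum.

2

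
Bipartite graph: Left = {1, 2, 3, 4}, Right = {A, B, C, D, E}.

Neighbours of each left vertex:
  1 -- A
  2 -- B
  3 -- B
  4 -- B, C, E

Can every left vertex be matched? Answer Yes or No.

The set {2, 3} has only 1 neighbour ({B}), so by Hall's theorem at most 3 of the 4 left vertices can be matched.
Hence no matching covers every left vertex.

No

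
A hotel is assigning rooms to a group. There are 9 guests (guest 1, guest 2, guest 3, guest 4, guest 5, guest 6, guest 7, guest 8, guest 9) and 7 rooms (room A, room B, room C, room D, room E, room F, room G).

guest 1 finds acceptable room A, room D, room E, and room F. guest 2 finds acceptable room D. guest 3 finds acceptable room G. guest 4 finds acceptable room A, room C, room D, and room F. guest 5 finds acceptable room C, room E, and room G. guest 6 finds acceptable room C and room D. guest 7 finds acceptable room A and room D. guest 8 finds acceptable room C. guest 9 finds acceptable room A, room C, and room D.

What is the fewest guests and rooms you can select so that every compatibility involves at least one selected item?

6

{room A, room C, room D, room E, room F, room G} is a vertex cover of size 6: every edge has an endpoint in this set.
No smaller cover exists because guest 1–room A, guest 2–room D, guest 3–room G, guest 4–room F, guest 5–room E, guest 6–room C is a matching of size 6, and a cover must include an endpoint of each of these disjoint edges (König's theorem).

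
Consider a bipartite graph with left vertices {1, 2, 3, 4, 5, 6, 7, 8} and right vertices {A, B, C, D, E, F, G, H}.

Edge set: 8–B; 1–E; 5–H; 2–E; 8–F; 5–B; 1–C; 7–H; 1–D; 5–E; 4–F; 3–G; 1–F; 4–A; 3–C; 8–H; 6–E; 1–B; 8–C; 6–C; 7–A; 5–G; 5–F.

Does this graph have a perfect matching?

A valid assignment of size 8: 1→D, 2→E, 3→G, 4→F, 5→H, 6→C, 7→A, 8→B.
Every left vertex is matched, so this is a perfect matching.

Yes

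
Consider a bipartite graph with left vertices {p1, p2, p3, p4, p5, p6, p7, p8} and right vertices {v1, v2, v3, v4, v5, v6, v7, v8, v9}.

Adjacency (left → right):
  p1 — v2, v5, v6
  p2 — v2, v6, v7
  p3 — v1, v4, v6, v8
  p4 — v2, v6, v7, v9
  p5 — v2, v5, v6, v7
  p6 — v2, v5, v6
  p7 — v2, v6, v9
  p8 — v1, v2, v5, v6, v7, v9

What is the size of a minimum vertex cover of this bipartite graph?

7

A maximum matching has 7 edges (e.g. p1–v5, p2–v6, p3–v4, p4–v9, p5–v7, p6–v2, p8–v1).
By König's theorem the minimum vertex cover has the same size. One such cover is {p3, p8, v2, v5, v6, v7, v9}.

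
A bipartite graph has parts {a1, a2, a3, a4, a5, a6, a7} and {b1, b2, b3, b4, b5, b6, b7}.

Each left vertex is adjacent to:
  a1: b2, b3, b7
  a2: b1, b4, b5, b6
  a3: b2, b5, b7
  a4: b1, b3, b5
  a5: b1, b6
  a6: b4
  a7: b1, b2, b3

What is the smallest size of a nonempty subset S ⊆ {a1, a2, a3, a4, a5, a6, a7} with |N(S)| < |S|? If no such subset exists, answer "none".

none

A matching saturating every left vertex exists, for instance a1→b7, a2→b5, a3→b2, a4→b1, a5→b6, a6→b4, a7→b3.
By Hall's marriage theorem, this means |N(S)| ≥ |S| for every subset S, so no violating subset exists.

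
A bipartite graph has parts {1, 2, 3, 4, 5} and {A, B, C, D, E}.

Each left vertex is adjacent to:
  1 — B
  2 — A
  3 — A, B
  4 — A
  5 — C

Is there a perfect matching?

The set {1, 2, 3, 4} has only 2 neighbours ({A, B}), so by Hall's theorem at most 3 of the 5 left vertices can be matched.
Hence no matching covers every left vertex.

No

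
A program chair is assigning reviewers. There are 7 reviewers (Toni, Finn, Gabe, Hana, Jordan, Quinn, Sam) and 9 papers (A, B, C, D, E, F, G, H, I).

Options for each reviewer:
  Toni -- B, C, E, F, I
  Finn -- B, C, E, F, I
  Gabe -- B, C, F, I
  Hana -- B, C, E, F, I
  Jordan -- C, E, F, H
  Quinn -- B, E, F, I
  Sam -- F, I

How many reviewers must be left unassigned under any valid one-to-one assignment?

1

For example, pair Toni-E, Finn-I, Gabe-C, Hana-F, Jordan-H, Quinn-B.
The set {Toni, Finn, Gabe, Hana, Quinn, Sam} has only 5 neighbours ({B, C, E, F, I}), so by Hall's theorem at most 6 of the 7 reviewers can be matched.
That matches 6 of the 7, leaving 1 unmatched; no matching can do better.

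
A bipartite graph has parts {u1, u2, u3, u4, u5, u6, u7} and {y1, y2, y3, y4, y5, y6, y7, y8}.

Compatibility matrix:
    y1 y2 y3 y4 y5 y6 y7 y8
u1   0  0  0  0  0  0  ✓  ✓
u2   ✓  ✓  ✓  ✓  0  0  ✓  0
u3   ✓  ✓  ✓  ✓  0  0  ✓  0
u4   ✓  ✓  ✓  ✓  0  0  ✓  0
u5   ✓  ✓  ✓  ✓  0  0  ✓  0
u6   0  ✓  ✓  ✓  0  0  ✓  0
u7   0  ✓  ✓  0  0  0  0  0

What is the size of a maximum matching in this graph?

One maximum matching: u1-y8, u2-y2, u3-y7, u4-y1, u5-y4, u6-y3.
The set {u2, u3, u4, u5, u6, u7} has only 5 neighbours ({y1, y2, y3, y4, y7}), so by Hall's theorem at most 6 of the 7 left vertices can be matched.

6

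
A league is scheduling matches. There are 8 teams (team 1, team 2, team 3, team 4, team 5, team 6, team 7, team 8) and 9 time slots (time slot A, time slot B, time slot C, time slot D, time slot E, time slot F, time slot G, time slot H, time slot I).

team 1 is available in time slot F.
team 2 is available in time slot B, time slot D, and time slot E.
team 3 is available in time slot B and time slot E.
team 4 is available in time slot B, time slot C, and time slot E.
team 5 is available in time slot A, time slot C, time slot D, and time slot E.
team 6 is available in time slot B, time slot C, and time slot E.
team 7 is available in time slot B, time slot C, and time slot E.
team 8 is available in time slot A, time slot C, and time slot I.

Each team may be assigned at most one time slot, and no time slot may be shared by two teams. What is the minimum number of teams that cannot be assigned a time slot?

1

A valid assignment of size 7: team 1-time slot F, team 2-time slot D, team 3-time slot E, team 4-time slot C, team 5-time slot A, team 6-time slot B, team 8-time slot I.
The set {team 3, team 4, team 6, team 7} has only 3 neighbours ({time slot B, time slot C, time slot E}), so by Hall's theorem at most 7 of the 8 teams can be matched.
That matches 7 of the 8, leaving 1 unmatched; no matching can do better.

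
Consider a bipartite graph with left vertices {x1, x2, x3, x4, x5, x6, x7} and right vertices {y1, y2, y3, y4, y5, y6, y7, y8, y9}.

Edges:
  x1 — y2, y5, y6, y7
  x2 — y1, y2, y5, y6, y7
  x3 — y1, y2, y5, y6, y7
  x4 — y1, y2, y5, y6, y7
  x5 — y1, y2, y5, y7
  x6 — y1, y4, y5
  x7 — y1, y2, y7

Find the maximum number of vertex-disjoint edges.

6

For example, pair x1–y5, x2–y2, x3–y1, x4–y6, x5–y7, x6–y4.
The set {x1, x2, x3, x4, x5, x7} has only 5 neighbours ({y1, y2, y5, y6, y7}), so by Hall's theorem at most 6 of the 7 left vertices can be matched.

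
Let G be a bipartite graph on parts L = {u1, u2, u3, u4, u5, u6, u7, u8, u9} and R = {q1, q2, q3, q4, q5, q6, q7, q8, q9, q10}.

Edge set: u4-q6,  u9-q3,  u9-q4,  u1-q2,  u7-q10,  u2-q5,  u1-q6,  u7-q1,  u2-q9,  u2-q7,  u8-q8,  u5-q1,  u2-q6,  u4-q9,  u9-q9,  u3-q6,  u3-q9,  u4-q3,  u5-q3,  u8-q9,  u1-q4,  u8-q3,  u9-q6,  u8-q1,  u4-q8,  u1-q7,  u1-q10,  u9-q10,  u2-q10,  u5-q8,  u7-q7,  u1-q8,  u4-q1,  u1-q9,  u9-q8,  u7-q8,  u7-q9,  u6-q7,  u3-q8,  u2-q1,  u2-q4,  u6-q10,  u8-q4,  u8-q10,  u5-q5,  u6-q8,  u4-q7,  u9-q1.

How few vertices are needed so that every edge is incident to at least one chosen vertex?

9

A maximum matching has 9 edges (e.g. u1–q6, u2–q10, u3–q8, u4–q3, u5–q5, u6–q7, u7–q1, u8–q4, u9–q9).
By König's theorem the minimum vertex cover has the same size. One such cover is {u1, u2, u3, u4, u5, u6, u7, u8, u9}.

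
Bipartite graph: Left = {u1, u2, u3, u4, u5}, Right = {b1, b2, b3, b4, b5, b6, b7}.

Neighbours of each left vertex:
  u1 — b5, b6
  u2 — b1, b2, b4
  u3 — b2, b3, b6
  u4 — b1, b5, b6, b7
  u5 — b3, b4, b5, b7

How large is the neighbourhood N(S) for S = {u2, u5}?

6

The union of neighbours of {u2, u5} is {b1, b2, b3, b4, b5, b7}, which has 6 elements.
Since |N(S)| = 6 ≥ |S| = 2, Hall's condition holds for this subset.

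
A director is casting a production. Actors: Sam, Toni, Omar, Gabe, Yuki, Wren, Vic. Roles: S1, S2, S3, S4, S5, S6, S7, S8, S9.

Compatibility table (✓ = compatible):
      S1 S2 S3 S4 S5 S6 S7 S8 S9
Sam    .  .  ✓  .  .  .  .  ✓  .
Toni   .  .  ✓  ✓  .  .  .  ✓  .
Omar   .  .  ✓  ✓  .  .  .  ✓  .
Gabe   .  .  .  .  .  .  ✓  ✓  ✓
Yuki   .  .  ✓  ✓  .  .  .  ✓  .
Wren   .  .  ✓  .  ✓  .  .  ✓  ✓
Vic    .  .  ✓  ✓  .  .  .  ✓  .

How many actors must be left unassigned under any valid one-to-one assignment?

2

One maximum matching: Sam–S8, Toni–S3, Omar–S4, Gabe–S7, Wren–S9.
The set {Sam, Toni, Omar, Yuki, Vic} has only 3 neighbours ({S3, S4, S8}), so by Hall's theorem at most 5 of the 7 actors can be matched.
That matches 5 of the 7, leaving 2 unmatched; no matching can do better.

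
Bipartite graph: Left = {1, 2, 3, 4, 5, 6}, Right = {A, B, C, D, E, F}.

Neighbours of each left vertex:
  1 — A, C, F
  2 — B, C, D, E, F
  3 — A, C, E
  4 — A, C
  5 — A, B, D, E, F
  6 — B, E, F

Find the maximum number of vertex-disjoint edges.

6

A valid assignment of size 6: 1–F, 2–E, 3–C, 4–A, 5–D, 6–B.
This saturates every left vertex, so 6 is the maximum.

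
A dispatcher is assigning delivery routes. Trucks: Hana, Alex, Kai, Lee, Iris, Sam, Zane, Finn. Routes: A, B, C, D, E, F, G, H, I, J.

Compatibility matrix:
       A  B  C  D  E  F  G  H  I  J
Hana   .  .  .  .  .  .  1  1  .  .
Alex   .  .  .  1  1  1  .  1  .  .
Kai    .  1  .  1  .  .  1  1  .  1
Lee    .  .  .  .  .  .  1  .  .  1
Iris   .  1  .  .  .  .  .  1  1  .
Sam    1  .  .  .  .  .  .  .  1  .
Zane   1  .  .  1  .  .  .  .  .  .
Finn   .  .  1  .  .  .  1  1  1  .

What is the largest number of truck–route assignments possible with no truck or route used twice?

8

For example, pair Hana-H, Alex-E, Kai-G, Lee-J, Iris-B, Sam-I, Zane-D, Finn-C.
All 8 trucks are matched, so no larger matching exists.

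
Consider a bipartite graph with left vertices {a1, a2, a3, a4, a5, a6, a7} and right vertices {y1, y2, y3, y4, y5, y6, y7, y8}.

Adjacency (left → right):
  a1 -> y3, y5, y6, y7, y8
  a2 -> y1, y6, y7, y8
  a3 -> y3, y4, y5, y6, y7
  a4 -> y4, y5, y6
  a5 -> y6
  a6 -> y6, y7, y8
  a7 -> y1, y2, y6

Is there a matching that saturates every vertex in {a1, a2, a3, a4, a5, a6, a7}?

A valid assignment of size 7: a1-y3, a2-y7, a3-y4, a4-y5, a5-y6, a6-y8, a7-y1.
All 7 left vertices are covered.

Yes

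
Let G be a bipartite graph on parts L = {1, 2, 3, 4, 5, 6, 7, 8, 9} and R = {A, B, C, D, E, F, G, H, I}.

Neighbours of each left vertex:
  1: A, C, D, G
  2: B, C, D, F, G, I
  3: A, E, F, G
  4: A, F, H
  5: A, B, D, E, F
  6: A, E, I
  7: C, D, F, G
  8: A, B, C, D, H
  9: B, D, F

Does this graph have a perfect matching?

One maximum matching: 1-D, 2-G, 3-E, 4-F, 5-A, 6-I, 7-C, 8-H, 9-B.
All 9 left vertices are covered.

Yes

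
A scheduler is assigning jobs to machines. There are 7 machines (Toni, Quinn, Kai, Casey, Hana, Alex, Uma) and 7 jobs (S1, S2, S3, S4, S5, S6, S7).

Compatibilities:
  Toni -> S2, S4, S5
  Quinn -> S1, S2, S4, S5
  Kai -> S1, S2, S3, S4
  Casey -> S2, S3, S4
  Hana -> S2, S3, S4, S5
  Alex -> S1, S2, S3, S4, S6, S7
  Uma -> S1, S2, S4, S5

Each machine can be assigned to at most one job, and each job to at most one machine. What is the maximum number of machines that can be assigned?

6

A valid assignment of size 6: Toni-S5, Quinn-S1, Kai-S3, Casey-S4, Hana-S2, Alex-S7.
The set {Toni, Quinn, Kai, Casey, Hana, Uma} has only 5 neighbours ({S1, S2, S3, S4, S5}), so by Hall's theorem at most 6 of the 7 machines can be matched.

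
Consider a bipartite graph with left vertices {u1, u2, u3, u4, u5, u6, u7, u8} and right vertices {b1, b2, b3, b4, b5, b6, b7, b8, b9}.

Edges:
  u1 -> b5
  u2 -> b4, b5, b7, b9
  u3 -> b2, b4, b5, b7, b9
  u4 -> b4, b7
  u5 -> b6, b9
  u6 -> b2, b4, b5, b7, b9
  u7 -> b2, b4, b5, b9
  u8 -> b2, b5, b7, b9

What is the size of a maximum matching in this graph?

6

A valid assignment of size 6: u1→b5, u2→b9, u3→b2, u4→b4, u5→b6, u6→b7.
The set {u1, u2, u3, u4, u6, u7, u8} has only 5 neighbours ({b2, b4, b5, b7, b9}), so by Hall's theorem at most 6 of the 8 left vertices can be matched.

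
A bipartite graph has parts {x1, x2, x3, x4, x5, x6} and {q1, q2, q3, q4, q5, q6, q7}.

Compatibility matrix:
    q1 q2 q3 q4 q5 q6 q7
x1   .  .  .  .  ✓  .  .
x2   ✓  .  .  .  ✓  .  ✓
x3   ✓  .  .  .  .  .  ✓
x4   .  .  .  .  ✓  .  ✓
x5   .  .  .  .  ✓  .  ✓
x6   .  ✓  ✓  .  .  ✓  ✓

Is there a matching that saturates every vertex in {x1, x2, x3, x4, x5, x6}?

No

The set {x1, x2, x3, x4, x5} has only 3 neighbours ({q1, q5, q7}), so by Hall's theorem at most 4 of the 6 left vertices can be matched.
Hence no matching covers every left vertex.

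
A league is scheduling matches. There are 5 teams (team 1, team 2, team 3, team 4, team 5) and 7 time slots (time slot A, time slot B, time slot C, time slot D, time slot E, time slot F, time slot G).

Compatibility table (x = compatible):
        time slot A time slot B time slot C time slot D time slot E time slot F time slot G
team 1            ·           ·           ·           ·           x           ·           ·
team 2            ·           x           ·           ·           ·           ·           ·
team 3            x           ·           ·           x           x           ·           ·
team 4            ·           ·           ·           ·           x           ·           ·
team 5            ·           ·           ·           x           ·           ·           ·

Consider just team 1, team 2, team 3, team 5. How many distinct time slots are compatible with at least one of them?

4

The union of neighbours of {team 1, team 2, team 3, team 5} is {time slot A, time slot B, time slot D, time slot E}, which has 4 elements.
Since |N(S)| = 4 ≥ |S| = 4, Hall's condition holds for this subset.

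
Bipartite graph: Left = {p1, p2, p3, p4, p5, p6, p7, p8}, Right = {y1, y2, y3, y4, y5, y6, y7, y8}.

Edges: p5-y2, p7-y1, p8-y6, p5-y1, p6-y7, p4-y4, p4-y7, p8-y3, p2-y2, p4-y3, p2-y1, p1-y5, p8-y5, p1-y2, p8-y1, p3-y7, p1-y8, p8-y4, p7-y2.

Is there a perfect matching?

The set {p2, p3, p5, p6, p7} has only 3 neighbours ({y1, y2, y7}), so by Hall's theorem at most 6 of the 8 left vertices can be matched.
Hence no matching covers every left vertex.

No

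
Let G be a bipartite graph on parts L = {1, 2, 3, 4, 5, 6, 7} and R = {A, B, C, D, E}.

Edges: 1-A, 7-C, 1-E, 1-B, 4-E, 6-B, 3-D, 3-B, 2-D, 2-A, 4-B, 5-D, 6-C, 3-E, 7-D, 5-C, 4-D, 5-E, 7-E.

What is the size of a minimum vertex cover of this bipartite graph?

{A, B, C, D, E} is a vertex cover of size 5: every edge has an endpoint in this set.
No smaller cover exists because 1–A, 2–D, 3–E, 4–B, 5–C is a matching of size 5, and a cover must include an endpoint of each of these disjoint edges (König's theorem).

5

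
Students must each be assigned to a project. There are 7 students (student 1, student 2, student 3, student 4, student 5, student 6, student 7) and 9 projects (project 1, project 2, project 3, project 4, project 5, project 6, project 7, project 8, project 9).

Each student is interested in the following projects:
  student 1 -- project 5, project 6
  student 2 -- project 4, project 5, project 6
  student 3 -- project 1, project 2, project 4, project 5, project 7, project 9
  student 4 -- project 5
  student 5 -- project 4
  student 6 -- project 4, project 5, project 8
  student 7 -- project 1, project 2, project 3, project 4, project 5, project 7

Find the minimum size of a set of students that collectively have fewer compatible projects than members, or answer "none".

4

Take S = {student 1, student 2, student 4, student 5}. Its neighbourhood is {project 4, project 5, project 6}, so |N(S)| = 3 < |S| = 4.
Every subset of size less than 4 has at least as many neighbours as members, so 4 is the minimum.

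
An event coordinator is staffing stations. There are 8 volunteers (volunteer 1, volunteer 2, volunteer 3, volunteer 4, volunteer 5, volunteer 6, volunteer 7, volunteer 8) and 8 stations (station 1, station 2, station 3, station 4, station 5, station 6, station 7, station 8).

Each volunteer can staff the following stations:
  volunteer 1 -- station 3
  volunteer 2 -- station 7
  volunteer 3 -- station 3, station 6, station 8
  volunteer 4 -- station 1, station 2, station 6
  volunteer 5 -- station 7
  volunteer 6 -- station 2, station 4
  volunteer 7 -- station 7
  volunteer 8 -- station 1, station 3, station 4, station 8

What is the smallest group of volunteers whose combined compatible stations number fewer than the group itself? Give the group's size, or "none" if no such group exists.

2

Take S = {volunteer 2, volunteer 5}. Its neighbourhood is {station 7}, so |N(S)| = 1 < |S| = 2.
No single vertex violates Hall's condition since each has at least one neighbour, so 2 is the minimum.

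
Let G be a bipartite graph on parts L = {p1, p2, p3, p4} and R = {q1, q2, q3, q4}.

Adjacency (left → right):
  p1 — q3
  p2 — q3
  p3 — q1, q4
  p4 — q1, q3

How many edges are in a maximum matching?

For example, pair p1→q3, p3→q4, p4→q1.
The set {p1, p2} has only 1 neighbour ({q3}), so by Hall's theorem at most 3 of the 4 left vertices can be matched.

3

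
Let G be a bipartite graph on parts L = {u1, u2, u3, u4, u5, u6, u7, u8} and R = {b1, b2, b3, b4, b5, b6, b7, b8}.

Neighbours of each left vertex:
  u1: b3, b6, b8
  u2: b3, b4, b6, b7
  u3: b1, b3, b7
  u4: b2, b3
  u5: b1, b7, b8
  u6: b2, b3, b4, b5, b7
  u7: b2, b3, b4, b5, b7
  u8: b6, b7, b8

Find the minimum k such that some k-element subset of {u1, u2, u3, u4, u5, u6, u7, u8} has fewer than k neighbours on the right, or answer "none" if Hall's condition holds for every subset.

none

A matching saturating every left vertex exists, for instance u1→b3, u2→b6, u3→b7, u4→b2, u5→b1, u6→b4, u7→b5, u8→b8.
By Hall's marriage theorem, this means |N(S)| ≥ |S| for every subset S, so no violating subset exists.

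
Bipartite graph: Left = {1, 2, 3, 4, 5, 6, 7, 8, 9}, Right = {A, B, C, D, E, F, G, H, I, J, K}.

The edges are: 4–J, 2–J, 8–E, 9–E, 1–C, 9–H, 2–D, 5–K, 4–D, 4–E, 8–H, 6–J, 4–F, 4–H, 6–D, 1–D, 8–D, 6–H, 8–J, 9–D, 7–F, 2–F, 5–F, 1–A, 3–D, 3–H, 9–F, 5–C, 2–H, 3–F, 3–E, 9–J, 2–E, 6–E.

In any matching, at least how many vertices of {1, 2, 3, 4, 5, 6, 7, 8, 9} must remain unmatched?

2

For example, pair 1→A, 2→J, 3→D, 4→H, 5→C, 6→E, 7→F.
The set {2, 3, 4, 6, 7, 8, 9} has only 5 neighbours ({D, E, F, H, J}), so by Hall's theorem at most 7 of the 9 left vertices can be matched.
That matches 7 of the 9, leaving 2 unmatched; no matching can do better.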